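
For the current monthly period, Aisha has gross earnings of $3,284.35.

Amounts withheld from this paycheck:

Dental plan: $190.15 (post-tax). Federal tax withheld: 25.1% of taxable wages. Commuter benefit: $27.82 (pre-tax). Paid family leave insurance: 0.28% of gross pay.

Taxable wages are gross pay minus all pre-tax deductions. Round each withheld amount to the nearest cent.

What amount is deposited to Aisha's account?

$2,239.79

Commuter benefit: $27.82
Taxable wages = $3,284.35 − $27.82 = $3,256.53
Federal tax withheld: $3,256.53 × 0.251 = $817.39
Paid family leave insurance: $3,284.35 × 0.0028 = $9.20
Dental plan: $190.15
Total deductions = $27.82 + $817.39 + $9.20 + $190.15 = $1,044.56
Net pay = $3,284.35 − $1,044.56 = $2,239.79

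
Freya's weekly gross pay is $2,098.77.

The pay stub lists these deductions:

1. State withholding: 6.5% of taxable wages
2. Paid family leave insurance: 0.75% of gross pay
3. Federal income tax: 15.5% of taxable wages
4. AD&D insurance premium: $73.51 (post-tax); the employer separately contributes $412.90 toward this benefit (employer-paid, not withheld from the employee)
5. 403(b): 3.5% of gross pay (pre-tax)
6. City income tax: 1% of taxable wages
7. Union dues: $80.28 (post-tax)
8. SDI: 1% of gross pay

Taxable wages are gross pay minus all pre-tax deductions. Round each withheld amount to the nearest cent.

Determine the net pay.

$1,368.97

403(b): $2,098.77 × 0.035 = $73.46
Taxable wages = $2,098.77 − $73.46 = $2,025.31
City income tax: $2,025.31 × 0.01 = $20.25
Federal income tax: $2,025.31 × 0.155 = $313.92
State withholding: $2,025.31 × 0.065 = $131.65
SDI: $2,098.77 × 0.01 = $20.99
Paid family leave insurance: $2,098.77 × 0.0075 = $15.74
AD&D insurance premium: $73.51
Union dues: $80.28
(Employer's $412.90 toward AD&D insurance premium is not withheld from the employee.)
Total deductions = $73.46 + $20.25 + $313.92 + $131.65 + $20.99 + $15.74 + $73.51 + $80.28 = $729.80
Net pay = $2,098.77 − $729.80 = $1,368.97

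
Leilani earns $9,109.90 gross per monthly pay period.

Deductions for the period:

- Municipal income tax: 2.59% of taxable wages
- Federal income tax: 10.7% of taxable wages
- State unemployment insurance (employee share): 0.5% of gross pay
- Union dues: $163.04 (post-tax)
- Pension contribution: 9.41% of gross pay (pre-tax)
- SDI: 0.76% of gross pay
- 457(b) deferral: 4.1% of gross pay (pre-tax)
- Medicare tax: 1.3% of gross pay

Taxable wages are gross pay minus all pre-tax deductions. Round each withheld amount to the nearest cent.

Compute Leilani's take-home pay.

457(b) deferral: $9,109.90 × 0.041 = $373.51
Pension contribution: $9,109.90 × 0.0941 = $857.24
Pre-tax total = $373.51 + $857.24 = $1,230.75
Taxable wages = $9,109.90 − $1,230.75 = $7,879.15
Federal income tax: $7,879.15 × 0.107 = $843.07
Municipal income tax: $7,879.15 × 0.0259 = $204.07
Medicare tax: $9,109.90 × 0.013 = $118.43
State unemployment insurance (employee share): $9,109.90 × 0.005 = $45.55
SDI: $9,109.90 × 0.0076 = $69.24
Union dues: $163.04
Total deductions = $373.51 + $857.24 + $843.07 + $204.07 + $118.43 + $45.55 + $69.24 + $163.04 = $2,674.15
Net pay = $9,109.90 − $2,674.15 = $6,435.75

$6,435.75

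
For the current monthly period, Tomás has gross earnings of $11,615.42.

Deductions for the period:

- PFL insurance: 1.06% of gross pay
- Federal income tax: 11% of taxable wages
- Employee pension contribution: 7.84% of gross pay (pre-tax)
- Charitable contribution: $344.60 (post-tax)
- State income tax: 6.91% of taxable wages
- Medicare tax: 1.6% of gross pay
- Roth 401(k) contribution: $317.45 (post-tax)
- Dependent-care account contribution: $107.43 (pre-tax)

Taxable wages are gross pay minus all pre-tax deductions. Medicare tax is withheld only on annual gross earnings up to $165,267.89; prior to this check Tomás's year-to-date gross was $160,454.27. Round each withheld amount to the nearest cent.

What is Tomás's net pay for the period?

Employee pension contribution: $11,615.42 × 0.0784 = $910.65
Dependent-care account contribution: $107.43
Pre-tax total = $910.65 + $107.43 = $1,018.08
Taxable wages = $11,615.42 − $1,018.08 = $10,597.34
Federal income tax: $10,597.34 × 0.11 = $1,165.71
State income tax: $10,597.34 × 0.0691 = $732.28
Medicare tax: only $165,267.89 − $160,454.27 = $4,813.62 of this check is subject → $4,813.62 × 0.016 = $77.02
PFL insurance: $11,615.42 × 0.0106 = $123.12
Charitable contribution: $344.60
Roth 401(k) contribution: $317.45
Total deductions = $910.65 + $107.43 + $1,165.71 + $732.28 + $77.02 + $123.12 + $344.60 + $317.45 = $3,778.26
Net pay = $11,615.42 − $3,778.26 = $7,837.16

$7,837.16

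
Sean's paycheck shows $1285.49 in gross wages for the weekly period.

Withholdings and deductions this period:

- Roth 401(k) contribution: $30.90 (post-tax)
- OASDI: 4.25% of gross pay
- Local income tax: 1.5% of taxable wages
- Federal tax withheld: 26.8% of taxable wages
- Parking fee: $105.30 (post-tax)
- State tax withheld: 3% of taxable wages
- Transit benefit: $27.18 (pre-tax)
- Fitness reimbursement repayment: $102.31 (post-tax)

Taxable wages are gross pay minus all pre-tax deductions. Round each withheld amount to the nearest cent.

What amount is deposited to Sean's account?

Transit benefit: $27.18
Taxable wages = $1285.49 − $27.18 = $1258.31
Federal tax withheld: $1258.31 × 0.268 = $337.23
State tax withheld: $1258.31 × 0.03 = $37.75
Local income tax: $1258.31 × 0.015 = $18.87
OASDI: $1285.49 × 0.0425 = $54.63
Fitness reimbursement repayment: $102.31
Parking fee: $105.30
Roth 401(k) contribution: $30.90
Total deductions = $27.18 + $337.23 + $37.75 + $18.87 + $54.63 + $102.31 + $105.30 + $30.90 = $714.17
Net pay = $1285.49 − $714.17 = $571.32

$571.32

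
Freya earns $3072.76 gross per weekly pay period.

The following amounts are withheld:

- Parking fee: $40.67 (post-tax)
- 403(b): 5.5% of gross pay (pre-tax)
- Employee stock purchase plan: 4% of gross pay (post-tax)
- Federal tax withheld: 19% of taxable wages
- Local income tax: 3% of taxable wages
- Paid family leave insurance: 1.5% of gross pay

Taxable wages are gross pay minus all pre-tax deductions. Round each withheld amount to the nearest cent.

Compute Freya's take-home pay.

403(b): $3072.76 × 0.055 = $169.00
Taxable wages = $3072.76 − $169.00 = $2903.76
Federal tax withheld: $2903.76 × 0.19 = $551.71
Local income tax: $2903.76 × 0.03 = $87.11
Paid family leave insurance: $3072.76 × 0.015 = $46.09
Parking fee: $40.67
Employee stock purchase plan: $3072.76 × 0.04 = $122.91
Total deductions = $169.00 + $551.71 + $87.11 + $46.09 + $40.67 + $122.91 = $1017.49
Net pay = $3072.76 − $1017.49 = $2055.27

$2055.27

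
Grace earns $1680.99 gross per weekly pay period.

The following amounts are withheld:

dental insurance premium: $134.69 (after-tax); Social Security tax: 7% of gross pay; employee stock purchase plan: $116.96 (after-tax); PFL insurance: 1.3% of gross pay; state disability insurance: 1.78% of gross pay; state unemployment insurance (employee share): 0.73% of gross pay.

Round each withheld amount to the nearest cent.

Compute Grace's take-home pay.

$1247.63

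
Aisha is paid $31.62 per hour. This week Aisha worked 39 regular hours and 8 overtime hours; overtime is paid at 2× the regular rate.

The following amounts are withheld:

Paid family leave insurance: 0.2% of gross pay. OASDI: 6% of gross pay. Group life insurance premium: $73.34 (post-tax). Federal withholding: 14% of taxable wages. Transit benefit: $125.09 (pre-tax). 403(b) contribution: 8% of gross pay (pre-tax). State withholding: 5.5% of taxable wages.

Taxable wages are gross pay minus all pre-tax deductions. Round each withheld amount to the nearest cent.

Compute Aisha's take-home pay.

$1,006.11

Regular pay: 39 × $31.62 = $1,233.18
Overtime pay: 8 × $31.62 × 2 = $505.92
Gross pay = $1,233.18 + $505.92 = $1,739.10
Transit benefit: $125.09
403(b) contribution: $1,739.10 × 0.08 = $139.13
Pre-tax total = $125.09 + $139.13 = $264.22
Taxable wages = $1,739.10 − $264.22 = $1,474.88
State withholding: $1,474.88 × 0.055 = $81.12
Federal withholding: $1,474.88 × 0.14 = $206.48
OASDI: $1,739.10 × 0.06 = $104.35
Paid family leave insurance: $1,739.10 × 0.002 = $3.48
Group life insurance premium: $73.34
Total deductions = $125.09 + $139.13 + $81.12 + $206.48 + $104.35 + $3.48 + $73.34 = $732.99
Net pay = $1,739.10 − $732.99 = $1,006.11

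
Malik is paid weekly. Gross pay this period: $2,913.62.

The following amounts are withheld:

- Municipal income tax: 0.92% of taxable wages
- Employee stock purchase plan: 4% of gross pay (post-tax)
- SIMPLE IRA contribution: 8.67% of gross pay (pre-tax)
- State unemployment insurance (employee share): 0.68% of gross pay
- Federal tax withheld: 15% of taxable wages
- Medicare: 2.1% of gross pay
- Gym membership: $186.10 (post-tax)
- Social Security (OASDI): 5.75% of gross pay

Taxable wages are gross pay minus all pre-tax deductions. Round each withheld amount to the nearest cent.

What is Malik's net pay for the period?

$1,686.21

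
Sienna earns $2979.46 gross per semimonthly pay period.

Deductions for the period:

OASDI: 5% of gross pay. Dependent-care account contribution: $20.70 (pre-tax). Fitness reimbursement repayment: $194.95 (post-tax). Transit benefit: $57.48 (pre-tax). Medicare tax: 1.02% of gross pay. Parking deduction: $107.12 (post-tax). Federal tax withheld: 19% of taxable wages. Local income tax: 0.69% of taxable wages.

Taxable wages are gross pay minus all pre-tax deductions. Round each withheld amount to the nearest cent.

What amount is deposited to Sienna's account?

$1848.59

Transit benefit: $57.48
Dependent-care account contribution: $20.70
Pre-tax total = $57.48 + $20.70 = $78.18
Taxable wages = $2979.46 − $78.18 = $2901.28
Local income tax: $2901.28 × 0.0069 = $20.02
Federal tax withheld: $2901.28 × 0.19 = $551.24
Medicare tax: $2979.46 × 0.0102 = $30.39
OASDI: $2979.46 × 0.05 = $148.97
Fitness reimbursement repayment: $194.95
Parking deduction: $107.12
Total deductions = $57.48 + $20.70 + $20.02 + $551.24 + $30.39 + $148.97 + $194.95 + $107.12 = $1130.87
Net pay = $2979.46 − $1130.87 = $1848.59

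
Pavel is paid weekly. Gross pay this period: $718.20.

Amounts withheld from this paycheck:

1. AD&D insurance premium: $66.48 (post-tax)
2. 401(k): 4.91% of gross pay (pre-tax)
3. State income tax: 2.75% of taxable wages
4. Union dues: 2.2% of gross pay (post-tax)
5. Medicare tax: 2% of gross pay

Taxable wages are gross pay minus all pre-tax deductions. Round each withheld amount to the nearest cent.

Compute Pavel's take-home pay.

$567.52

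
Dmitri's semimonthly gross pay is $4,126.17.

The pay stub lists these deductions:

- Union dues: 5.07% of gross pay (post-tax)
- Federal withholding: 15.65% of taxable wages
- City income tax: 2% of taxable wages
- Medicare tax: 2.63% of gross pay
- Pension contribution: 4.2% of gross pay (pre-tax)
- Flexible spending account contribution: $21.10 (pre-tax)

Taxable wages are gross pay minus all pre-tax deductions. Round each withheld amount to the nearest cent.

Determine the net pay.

Flexible spending account contribution: $21.10
Pension contribution: $4,126.17 × 0.042 = $173.30
Pre-tax total = $21.10 + $173.30 = $194.40
Taxable wages = $4,126.17 − $194.40 = $3,931.77
City income tax: $3,931.77 × 0.02 = $78.64
Federal withholding: $3,931.77 × 0.1565 = $615.32
Medicare tax: $4,126.17 × 0.0263 = $108.52
Union dues: $4,126.17 × 0.0507 = $209.20
Total deductions = $21.10 + $173.30 + $78.64 + $615.32 + $108.52 + $209.20 = $1,206.08
Net pay = $4,126.17 − $1,206.08 = $2,920.09

$2,920.09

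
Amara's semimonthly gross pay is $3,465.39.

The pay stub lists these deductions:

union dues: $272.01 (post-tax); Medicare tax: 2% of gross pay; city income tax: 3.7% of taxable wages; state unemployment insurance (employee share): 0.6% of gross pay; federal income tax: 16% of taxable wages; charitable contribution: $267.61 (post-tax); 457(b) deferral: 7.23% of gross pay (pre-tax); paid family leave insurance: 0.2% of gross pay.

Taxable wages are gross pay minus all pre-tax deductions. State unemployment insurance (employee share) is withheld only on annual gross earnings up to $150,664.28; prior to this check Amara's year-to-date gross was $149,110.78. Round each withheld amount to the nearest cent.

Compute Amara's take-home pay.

$1,956.34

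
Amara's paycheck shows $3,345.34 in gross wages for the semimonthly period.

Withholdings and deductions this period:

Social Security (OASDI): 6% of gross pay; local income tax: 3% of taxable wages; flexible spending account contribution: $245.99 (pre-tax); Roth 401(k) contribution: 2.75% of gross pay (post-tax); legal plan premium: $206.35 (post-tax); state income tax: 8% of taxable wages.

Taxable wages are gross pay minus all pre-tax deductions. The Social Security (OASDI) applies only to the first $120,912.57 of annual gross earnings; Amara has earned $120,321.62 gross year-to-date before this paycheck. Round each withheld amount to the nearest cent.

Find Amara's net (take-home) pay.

Flexible spending account contribution: $245.99
Taxable wages = $3,345.34 − $245.99 = $3,099.35
Local income tax: $3,099.35 × 0.03 = $92.98
State income tax: $3,099.35 × 0.08 = $247.95
Social Security (OASDI): only $120,912.57 − $120,321.62 = $590.95 of this check is subject → $590.95 × 0.06 = $35.46
Legal plan premium: $206.35
Roth 401(k) contribution: $3,345.34 × 0.0275 = $92.00
Total deductions = $245.99 + $92.98 + $247.95 + $35.46 + $206.35 + $92.00 = $920.73
Net pay = $3,345.34 − $920.73 = $2,424.61

$2,424.61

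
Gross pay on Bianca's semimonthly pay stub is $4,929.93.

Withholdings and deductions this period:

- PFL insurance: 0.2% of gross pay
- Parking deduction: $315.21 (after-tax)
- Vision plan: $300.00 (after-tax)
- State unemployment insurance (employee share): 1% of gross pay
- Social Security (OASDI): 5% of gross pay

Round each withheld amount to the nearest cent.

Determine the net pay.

$4,009.06

PFL insurance: $4,929.93 × 0.002 = $9.86
Social Security (OASDI): $4,929.93 × 0.05 = $246.50
State unemployment insurance (employee share): $4,929.93 × 0.01 = $49.30
Parking deduction: $315.21
Vision plan: $300.00
Total deductions = $9.86 + $246.50 + $49.30 + $315.21 + $300.00 = $920.87
Net pay = $4,929.93 − $920.87 = $4,009.06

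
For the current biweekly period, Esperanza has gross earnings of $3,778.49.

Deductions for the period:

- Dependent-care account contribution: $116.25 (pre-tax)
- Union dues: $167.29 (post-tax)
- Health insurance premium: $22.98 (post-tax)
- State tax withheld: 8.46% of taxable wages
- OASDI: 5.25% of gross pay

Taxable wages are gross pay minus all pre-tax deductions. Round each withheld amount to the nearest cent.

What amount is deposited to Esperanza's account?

Dependent-care account contribution: $116.25
Taxable wages = $3,778.49 − $116.25 = $3,662.24
State tax withheld: $3,662.24 × 0.0846 = $309.83
OASDI: $3,778.49 × 0.0525 = $198.37
Union dues: $167.29
Health insurance premium: $22.98
Total deductions = $116.25 + $309.83 + $198.37 + $167.29 + $22.98 = $814.72
Net pay = $3,778.49 − $814.72 = $2,963.77

$2,963.77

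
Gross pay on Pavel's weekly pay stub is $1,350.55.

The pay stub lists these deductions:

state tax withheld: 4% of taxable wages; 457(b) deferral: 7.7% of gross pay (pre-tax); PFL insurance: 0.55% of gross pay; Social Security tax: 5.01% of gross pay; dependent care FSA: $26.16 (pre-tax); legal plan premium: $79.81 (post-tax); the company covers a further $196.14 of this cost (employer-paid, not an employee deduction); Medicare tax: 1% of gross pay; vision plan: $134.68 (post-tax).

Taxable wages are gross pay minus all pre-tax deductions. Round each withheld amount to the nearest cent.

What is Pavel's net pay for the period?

$868.49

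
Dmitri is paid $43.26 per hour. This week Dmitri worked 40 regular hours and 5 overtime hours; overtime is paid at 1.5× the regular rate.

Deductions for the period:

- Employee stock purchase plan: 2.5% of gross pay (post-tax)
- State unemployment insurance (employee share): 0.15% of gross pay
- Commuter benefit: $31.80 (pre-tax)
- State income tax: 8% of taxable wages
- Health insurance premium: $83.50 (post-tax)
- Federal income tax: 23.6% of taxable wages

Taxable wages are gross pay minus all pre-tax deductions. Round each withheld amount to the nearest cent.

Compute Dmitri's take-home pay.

$1,245.82

Regular pay: 40 × $43.26 = $1,730.40
Overtime pay: 5 × $43.26 × 1.5 = $324.45
Gross pay = $1,730.40 + $324.45 = $2,054.85
Commuter benefit: $31.80
Taxable wages = $2,054.85 − $31.80 = $2,023.05
State income tax: $2,023.05 × 0.08 = $161.84
Federal income tax: $2,023.05 × 0.236 = $477.44
State unemployment insurance (employee share): $2,054.85 × 0.0015 = $3.08
Employee stock purchase plan: $2,054.85 × 0.025 = $51.37
Health insurance premium: $83.50
Total deductions = $31.80 + $161.84 + $477.44 + $3.08 + $51.37 + $83.50 = $809.03
Net pay = $2,054.85 − $809.03 = $1,245.82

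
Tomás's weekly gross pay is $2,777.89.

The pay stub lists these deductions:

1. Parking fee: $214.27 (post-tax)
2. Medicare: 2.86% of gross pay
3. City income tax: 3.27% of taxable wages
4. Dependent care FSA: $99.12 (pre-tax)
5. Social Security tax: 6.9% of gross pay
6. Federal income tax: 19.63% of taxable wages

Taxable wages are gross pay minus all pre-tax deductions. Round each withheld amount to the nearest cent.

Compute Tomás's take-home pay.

Dependent care FSA: $99.12
Taxable wages = $2,777.89 − $99.12 = $2,678.77
Federal income tax: $2,678.77 × 0.1963 = $525.84
City income tax: $2,678.77 × 0.0327 = $87.60
Social Security tax: $2,777.89 × 0.069 = $191.67
Medicare: $2,777.89 × 0.0286 = $79.45
Parking fee: $214.27
Total deductions = $99.12 + $525.84 + $87.60 + $191.67 + $79.45 + $214.27 = $1,197.95
Net pay = $2,777.89 − $1,197.95 = $1,579.94

$1,579.94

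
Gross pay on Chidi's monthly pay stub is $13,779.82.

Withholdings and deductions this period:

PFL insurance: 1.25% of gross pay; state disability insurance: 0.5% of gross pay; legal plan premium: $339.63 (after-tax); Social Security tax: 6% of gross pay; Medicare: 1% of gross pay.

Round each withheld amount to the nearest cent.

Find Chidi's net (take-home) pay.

$12,234.45

Social Security tax: $13,779.82 × 0.06 = $826.79
Medicare: $13,779.82 × 0.01 = $137.80
State disability insurance: $13,779.82 × 0.005 = $68.90
PFL insurance: $13,779.82 × 0.0125 = $172.25
Legal plan premium: $339.63
Total deductions = $826.79 + $137.80 + $68.90 + $172.25 + $339.63 = $1,545.37
Net pay = $13,779.82 − $1,545.37 = $12,234.45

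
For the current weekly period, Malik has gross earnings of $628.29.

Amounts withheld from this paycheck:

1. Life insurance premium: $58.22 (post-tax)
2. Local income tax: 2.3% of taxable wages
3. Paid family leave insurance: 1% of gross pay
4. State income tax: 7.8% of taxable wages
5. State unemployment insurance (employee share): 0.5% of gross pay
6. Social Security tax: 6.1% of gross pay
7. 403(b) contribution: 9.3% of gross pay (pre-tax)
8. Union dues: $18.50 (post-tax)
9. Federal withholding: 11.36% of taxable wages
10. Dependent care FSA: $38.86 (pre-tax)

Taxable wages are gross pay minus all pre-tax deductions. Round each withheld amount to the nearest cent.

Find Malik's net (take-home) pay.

Dependent care FSA: $38.86
403(b) contribution: $628.29 × 0.093 = $58.43
Pre-tax total = $38.86 + $58.43 = $97.29
Taxable wages = $628.29 − $97.29 = $531.00
Local income tax: $531.00 × 0.023 = $12.21
Federal withholding: $531.00 × 0.1136 = $60.32
State income tax: $531.00 × 0.078 = $41.42
Social Security tax: $628.29 × 0.061 = $38.33
State unemployment insurance (employee share): $628.29 × 0.005 = $3.14
Paid family leave insurance: $628.29 × 0.01 = $6.28
Union dues: $18.50
Life insurance premium: $58.22
Total deductions = $38.86 + $58.43 + $12.21 + $60.32 + $41.42 + $38.33 + $3.14 + $6.28 + $18.50 + $58.22 = $335.71
Net pay = $628.29 − $335.71 = $292.58

$292.58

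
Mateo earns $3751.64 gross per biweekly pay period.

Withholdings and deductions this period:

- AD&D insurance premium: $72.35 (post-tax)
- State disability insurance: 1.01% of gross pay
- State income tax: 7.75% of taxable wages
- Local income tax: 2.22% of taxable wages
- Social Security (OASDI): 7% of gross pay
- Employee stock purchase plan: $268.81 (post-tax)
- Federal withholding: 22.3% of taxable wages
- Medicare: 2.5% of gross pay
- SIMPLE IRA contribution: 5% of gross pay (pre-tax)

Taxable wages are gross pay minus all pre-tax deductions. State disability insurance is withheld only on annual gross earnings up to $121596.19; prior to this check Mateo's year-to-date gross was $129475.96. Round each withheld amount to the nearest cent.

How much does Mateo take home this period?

SIMPLE IRA contribution: $3751.64 × 0.05 = $187.58
Taxable wages = $3751.64 − $187.58 = $3564.06
Local income tax: $3564.06 × 0.0222 = $79.12
State income tax: $3564.06 × 0.0775 = $276.21
Federal withholding: $3564.06 × 0.223 = $794.79
Social Security (OASDI): $3751.64 × 0.07 = $262.61
Medicare: $3751.64 × 0.025 = $93.79
State disability insurance: annual cap $121596.19 already reached (YTD $129475.96), so $0.00
AD&D insurance premium: $72.35
Employee stock purchase plan: $268.81
Total deductions = $187.58 + $79.12 + $276.21 + $794.79 + $262.61 + $93.79 + $0.00 + $72.35 + $268.81 = $2035.26
Net pay = $3751.64 − $2035.26 = $1716.38

$1716.38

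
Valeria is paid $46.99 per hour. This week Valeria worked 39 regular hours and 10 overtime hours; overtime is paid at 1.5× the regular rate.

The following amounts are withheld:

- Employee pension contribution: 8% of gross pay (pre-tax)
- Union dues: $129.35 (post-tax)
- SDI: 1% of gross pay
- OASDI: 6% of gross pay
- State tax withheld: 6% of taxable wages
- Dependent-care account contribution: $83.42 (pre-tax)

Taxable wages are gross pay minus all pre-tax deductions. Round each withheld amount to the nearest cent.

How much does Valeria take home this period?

$1,809.01

Regular pay: 39 × $46.99 = $1,832.61
Overtime pay: 10 × $46.99 × 1.5 = $704.85
Gross pay = $1,832.61 + $704.85 = $2,537.46
Dependent-care account contribution: $83.42
Employee pension contribution: $2,537.46 × 0.08 = $203.00
Pre-tax total = $83.42 + $203.00 = $286.42
Taxable wages = $2,537.46 − $286.42 = $2,251.04
State tax withheld: $2,251.04 × 0.06 = $135.06
SDI: $2,537.46 × 0.01 = $25.37
OASDI: $2,537.46 × 0.06 = $152.25
Union dues: $129.35
Total deductions = $83.42 + $203.00 + $135.06 + $25.37 + $152.25 + $129.35 = $728.45
Net pay = $2,537.46 − $728.45 = $1,809.01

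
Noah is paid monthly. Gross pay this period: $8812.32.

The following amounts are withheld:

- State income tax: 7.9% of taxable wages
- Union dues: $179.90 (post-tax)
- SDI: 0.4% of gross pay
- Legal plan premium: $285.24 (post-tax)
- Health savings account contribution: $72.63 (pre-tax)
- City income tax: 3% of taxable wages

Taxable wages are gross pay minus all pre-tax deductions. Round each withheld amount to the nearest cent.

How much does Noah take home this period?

$7286.67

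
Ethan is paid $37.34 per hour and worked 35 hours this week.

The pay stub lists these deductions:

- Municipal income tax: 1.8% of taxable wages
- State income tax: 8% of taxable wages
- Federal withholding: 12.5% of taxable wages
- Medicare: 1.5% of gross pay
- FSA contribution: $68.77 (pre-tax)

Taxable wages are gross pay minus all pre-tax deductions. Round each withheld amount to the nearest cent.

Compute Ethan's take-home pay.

$942.42

Gross pay: 35 × $37.34 = $1,306.90
FSA contribution: $68.77
Taxable wages = $1,306.90 − $68.77 = $1,238.13
Federal withholding: $1,238.13 × 0.125 = $154.77
Municipal income tax: $1,238.13 × 0.018 = $22.29
State income tax: $1,238.13 × 0.08 = $99.05
Medicare: $1,306.90 × 0.015 = $19.60
Total deductions = $68.77 + $154.77 + $22.29 + $99.05 + $19.60 = $364.48
Net pay = $1,306.90 − $364.48 = $942.42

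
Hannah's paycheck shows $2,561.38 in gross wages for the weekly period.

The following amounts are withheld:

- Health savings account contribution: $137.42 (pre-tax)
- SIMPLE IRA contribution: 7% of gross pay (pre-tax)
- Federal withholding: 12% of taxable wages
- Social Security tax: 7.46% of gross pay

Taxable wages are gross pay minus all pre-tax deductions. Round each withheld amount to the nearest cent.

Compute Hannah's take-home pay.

$1,784.22

Health savings account contribution: $137.42
SIMPLE IRA contribution: $2,561.38 × 0.07 = $179.30
Pre-tax total = $137.42 + $179.30 = $316.72
Taxable wages = $2,561.38 − $316.72 = $2,244.66
Federal withholding: $2,244.66 × 0.12 = $269.36
Social Security tax: $2,561.38 × 0.0746 = $191.08
Total deductions = $137.42 + $179.30 + $269.36 + $191.08 = $777.16
Net pay = $2,561.38 − $777.16 = $1,784.22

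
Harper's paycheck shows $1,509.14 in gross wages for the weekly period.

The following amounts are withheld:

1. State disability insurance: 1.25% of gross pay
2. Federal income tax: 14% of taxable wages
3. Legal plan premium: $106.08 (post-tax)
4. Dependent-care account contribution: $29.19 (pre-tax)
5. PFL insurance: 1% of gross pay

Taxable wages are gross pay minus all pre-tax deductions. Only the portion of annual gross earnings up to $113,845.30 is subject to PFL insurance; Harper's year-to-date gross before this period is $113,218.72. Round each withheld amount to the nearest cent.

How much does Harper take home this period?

$1,141.55

Dependent-care account contribution: $29.19
Taxable wages = $1,509.14 − $29.19 = $1,479.95
Federal income tax: $1,479.95 × 0.14 = $207.19
PFL insurance: only $113,845.30 − $113,218.72 = $626.58 of this check is subject → $626.58 × 0.01 = $6.27
State disability insurance: $1,509.14 × 0.0125 = $18.86
Legal plan premium: $106.08
Total deductions = $29.19 + $207.19 + $6.27 + $18.86 + $106.08 = $367.59
Net pay = $1,509.14 − $367.59 = $1,141.55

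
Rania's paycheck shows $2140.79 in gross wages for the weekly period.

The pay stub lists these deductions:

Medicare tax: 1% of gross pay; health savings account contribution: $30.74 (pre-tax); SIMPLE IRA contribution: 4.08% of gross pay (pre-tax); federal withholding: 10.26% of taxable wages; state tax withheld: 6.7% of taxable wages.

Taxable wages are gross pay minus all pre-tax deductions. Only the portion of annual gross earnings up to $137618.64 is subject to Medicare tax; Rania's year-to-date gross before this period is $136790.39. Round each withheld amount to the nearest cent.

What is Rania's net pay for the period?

SIMPLE IRA contribution: $2140.79 × 0.0408 = $87.34
Health savings account contribution: $30.74
Pre-tax total = $87.34 + $30.74 = $118.08
Taxable wages = $2140.79 − $118.08 = $2022.71
State tax withheld: $2022.71 × 0.067 = $135.52
Federal withholding: $2022.71 × 0.1026 = $207.53
Medicare tax: only $137618.64 − $136790.39 = $828.25 of this check is subject → $828.25 × 0.01 = $8.28
Total deductions = $87.34 + $30.74 + $135.52 + $207.53 + $8.28 = $469.41
Net pay = $2140.79 − $469.41 = $1671.38

$1671.38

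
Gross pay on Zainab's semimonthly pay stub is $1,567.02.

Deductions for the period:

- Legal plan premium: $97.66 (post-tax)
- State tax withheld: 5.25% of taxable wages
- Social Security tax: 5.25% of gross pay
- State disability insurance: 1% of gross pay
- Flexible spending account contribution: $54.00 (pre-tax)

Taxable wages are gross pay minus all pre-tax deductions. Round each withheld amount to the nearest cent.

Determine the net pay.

$1,237.99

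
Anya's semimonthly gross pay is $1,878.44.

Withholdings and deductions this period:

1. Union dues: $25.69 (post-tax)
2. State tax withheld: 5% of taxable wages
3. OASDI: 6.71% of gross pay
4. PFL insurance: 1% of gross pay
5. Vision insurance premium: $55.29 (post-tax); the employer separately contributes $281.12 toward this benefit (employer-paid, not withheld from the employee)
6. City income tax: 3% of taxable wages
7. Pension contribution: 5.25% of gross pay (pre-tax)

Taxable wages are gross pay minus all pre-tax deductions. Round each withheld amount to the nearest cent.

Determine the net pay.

Pension contribution: $1,878.44 × 0.0525 = $98.62
Taxable wages = $1,878.44 − $98.62 = $1,779.82
City income tax: $1,779.82 × 0.03 = $53.39
State tax withheld: $1,779.82 × 0.05 = $88.99
OASDI: $1,878.44 × 0.0671 = $126.04
PFL insurance: $1,878.44 × 0.01 = $18.78
Union dues: $25.69
Vision insurance premium: $55.29
(Employer's $281.12 toward vision insurance premium is not withheld from the employee.)
Total deductions = $98.62 + $53.39 + $88.99 + $126.04 + $18.78 + $25.69 + $55.29 = $466.80
Net pay = $1,878.44 − $466.80 = $1,411.64

$1,411.64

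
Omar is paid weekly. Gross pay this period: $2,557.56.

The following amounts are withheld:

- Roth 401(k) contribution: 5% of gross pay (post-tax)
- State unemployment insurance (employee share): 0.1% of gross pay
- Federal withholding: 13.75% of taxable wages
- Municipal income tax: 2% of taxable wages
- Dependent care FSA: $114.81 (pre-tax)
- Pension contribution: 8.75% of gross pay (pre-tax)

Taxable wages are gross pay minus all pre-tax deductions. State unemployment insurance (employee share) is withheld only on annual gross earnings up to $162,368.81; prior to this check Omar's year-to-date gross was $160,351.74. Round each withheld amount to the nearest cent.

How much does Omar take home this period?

Pension contribution: $2,557.56 × 0.0875 = $223.79
Dependent care FSA: $114.81
Pre-tax total = $223.79 + $114.81 = $338.60
Taxable wages = $2,557.56 − $338.60 = $2,218.96
Federal withholding: $2,218.96 × 0.1375 = $305.11
Municipal income tax: $2,218.96 × 0.02 = $44.38
State unemployment insurance (employee share): only $162,368.81 − $160,351.74 = $2,017.07 of this check is subject → $2,017.07 × 0.001 = $2.02
Roth 401(k) contribution: $2,557.56 × 0.05 = $127.88
Total deductions = $223.79 + $114.81 + $305.11 + $44.38 + $2.02 + $127.88 = $817.99
Net pay = $2,557.56 − $817.99 = $1,739.57

$1,739.57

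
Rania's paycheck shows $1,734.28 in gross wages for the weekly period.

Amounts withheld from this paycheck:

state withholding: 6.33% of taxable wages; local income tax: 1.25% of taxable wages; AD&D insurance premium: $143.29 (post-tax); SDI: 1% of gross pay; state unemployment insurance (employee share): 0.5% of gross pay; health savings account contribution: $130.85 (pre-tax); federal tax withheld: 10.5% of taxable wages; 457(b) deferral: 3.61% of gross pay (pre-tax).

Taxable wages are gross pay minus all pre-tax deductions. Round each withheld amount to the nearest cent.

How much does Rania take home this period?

$1,092.94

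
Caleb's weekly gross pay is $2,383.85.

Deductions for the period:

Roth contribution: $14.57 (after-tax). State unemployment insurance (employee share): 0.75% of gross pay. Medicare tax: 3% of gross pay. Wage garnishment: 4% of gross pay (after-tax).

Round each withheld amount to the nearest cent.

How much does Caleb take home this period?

Medicare tax: $2,383.85 × 0.03 = $71.52
State unemployment insurance (employee share): $2,383.85 × 0.0075 = $17.88
Roth contribution: $14.57
Wage garnishment: $2,383.85 × 0.04 = $95.35
Total deductions = $71.52 + $17.88 + $14.57 + $95.35 = $199.32
Net pay = $2,383.85 − $199.32 = $2,184.53

$2,184.53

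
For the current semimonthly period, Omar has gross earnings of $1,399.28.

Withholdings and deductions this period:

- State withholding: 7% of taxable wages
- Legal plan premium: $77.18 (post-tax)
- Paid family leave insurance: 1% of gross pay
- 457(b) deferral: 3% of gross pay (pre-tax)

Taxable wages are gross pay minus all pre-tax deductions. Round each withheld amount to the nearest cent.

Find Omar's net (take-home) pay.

$1,171.12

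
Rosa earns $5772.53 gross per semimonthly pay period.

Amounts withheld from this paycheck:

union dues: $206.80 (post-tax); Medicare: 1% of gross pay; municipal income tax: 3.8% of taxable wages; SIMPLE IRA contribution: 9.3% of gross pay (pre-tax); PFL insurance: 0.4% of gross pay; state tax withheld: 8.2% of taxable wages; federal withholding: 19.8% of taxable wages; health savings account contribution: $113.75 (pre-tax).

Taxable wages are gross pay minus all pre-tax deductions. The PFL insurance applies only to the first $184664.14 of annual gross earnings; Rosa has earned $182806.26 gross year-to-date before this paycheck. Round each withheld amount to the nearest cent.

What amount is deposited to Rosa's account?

SIMPLE IRA contribution: $5772.53 × 0.093 = $536.85
Health savings account contribution: $113.75
Pre-tax total = $536.85 + $113.75 = $650.60
Taxable wages = $5772.53 − $650.60 = $5121.93
Municipal income tax: $5121.93 × 0.038 = $194.63
Federal withholding: $5121.93 × 0.198 = $1014.14
State tax withheld: $5121.93 × 0.082 = $420.00
PFL insurance: only $184664.14 − $182806.26 = $1857.88 of this check is subject → $1857.88 × 0.004 = $7.43
Medicare: $5772.53 × 0.01 = $57.73
Union dues: $206.80
Total deductions = $536.85 + $113.75 + $194.63 + $1014.14 + $420.00 + $7.43 + $57.73 + $206.80 = $2551.33
Net pay = $5772.53 − $2551.33 = $3221.20

$3221.20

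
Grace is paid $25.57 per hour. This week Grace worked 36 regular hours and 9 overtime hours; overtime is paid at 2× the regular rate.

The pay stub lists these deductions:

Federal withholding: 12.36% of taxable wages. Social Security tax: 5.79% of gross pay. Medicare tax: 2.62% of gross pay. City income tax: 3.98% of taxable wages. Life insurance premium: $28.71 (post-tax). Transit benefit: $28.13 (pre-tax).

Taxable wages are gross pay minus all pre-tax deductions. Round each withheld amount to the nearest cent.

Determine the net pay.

$986.78

Regular pay: 36 × $25.57 = $920.52
Overtime pay: 9 × $25.57 × 2 = $460.26
Gross pay = $920.52 + $460.26 = $1,380.78
Transit benefit: $28.13
Taxable wages = $1,380.78 − $28.13 = $1,352.65
Federal withholding: $1,352.65 × 0.1236 = $167.19
City income tax: $1,352.65 × 0.0398 = $53.84
Medicare tax: $1,380.78 × 0.0262 = $36.18
Social Security tax: $1,380.78 × 0.0579 = $79.95
Life insurance premium: $28.71
Total deductions = $28.13 + $167.19 + $53.84 + $36.18 + $79.95 + $28.71 = $394.00
Net pay = $1,380.78 − $394.00 = $986.78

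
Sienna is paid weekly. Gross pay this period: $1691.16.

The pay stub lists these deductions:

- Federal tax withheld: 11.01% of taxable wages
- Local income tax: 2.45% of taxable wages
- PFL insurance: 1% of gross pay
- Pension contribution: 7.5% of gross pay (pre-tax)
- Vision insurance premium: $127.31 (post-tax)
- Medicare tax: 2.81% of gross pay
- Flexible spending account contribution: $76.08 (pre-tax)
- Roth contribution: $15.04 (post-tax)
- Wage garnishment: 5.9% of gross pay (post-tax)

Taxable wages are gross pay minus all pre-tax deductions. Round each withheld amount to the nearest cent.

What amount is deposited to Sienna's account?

Pension contribution: $1691.16 × 0.075 = $126.84
Flexible spending account contribution: $76.08
Pre-tax total = $126.84 + $76.08 = $202.92
Taxable wages = $1691.16 − $202.92 = $1488.24
Federal tax withheld: $1488.24 × 0.1101 = $163.86
Local income tax: $1488.24 × 0.0245 = $36.46
Medicare tax: $1691.16 × 0.0281 = $47.52
PFL insurance: $1691.16 × 0.01 = $16.91
Roth contribution: $15.04
Vision insurance premium: $127.31
Wage garnishment: $1691.16 × 0.059 = $99.78
Total deductions = $126.84 + $76.08 + $163.86 + $36.46 + $47.52 + $16.91 + $15.04 + $127.31 + $99.78 = $709.80
Net pay = $1691.16 − $709.80 = $981.36

$981.36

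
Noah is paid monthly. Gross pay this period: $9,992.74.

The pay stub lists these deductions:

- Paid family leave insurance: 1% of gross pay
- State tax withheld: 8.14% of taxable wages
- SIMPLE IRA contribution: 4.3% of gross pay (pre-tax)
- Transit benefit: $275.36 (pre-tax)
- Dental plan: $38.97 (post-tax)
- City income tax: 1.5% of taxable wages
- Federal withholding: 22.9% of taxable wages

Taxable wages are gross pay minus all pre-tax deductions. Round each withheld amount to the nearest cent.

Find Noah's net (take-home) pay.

$6,126.57

SIMPLE IRA contribution: $9,992.74 × 0.043 = $429.69
Transit benefit: $275.36
Pre-tax total = $429.69 + $275.36 = $705.05
Taxable wages = $9,992.74 − $705.05 = $9,287.69
City income tax: $9,287.69 × 0.015 = $139.32
State tax withheld: $9,287.69 × 0.0814 = $756.02
Federal withholding: $9,287.69 × 0.229 = $2,126.88
Paid family leave insurance: $9,992.74 × 0.01 = $99.93
Dental plan: $38.97
Total deductions = $429.69 + $275.36 + $139.32 + $756.02 + $2,126.88 + $99.93 + $38.97 = $3,866.17
Net pay = $9,992.74 − $3,866.17 = $6,126.57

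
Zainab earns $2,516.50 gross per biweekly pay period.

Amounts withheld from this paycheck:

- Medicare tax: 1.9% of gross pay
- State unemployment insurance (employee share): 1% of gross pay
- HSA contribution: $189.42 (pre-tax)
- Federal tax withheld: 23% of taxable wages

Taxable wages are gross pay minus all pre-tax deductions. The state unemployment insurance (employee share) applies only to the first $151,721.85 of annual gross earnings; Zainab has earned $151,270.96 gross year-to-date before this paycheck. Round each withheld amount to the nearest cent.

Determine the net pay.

HSA contribution: $189.42
Taxable wages = $2,516.50 − $189.42 = $2,327.08
Federal tax withheld: $2,327.08 × 0.23 = $535.23
Medicare tax: $2,516.50 × 0.019 = $47.81
State unemployment insurance (employee share): only $151,721.85 − $151,270.96 = $450.89 of this check is subject → $450.89 × 0.01 = $4.51
Total deductions = $189.42 + $535.23 + $47.81 + $4.51 = $776.97
Net pay = $2,516.50 − $776.97 = $1,739.53

$1,739.53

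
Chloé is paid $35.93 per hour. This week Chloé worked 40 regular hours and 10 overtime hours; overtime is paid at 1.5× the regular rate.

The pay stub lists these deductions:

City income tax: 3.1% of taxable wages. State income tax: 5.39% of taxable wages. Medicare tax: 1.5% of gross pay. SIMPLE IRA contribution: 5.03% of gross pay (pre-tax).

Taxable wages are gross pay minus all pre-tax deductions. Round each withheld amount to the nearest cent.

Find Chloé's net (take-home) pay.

$1,687.77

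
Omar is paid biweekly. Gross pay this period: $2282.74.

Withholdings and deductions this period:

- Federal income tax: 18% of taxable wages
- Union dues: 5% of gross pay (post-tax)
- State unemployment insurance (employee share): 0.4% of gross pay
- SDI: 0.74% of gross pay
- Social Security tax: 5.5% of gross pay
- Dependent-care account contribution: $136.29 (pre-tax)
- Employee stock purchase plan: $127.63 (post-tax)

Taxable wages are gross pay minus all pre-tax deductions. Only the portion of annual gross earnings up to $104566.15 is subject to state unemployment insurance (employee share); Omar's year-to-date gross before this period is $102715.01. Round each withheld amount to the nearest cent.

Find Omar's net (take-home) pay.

$1368.48

Dependent-care account contribution: $136.29
Taxable wages = $2282.74 − $136.29 = $2146.45
Federal income tax: $2146.45 × 0.18 = $386.36
SDI: $2282.74 × 0.0074 = $16.89
State unemployment insurance (employee share): only $104566.15 − $102715.01 = $1851.14 of this check is subject → $1851.14 × 0.004 = $7.40
Social Security tax: $2282.74 × 0.055 = $125.55
Employee stock purchase plan: $127.63
Union dues: $2282.74 × 0.05 = $114.14
Total deductions = $136.29 + $386.36 + $16.89 + $7.40 + $125.55 + $127.63 + $114.14 = $914.26
Net pay = $2282.74 − $914.26 = $1368.48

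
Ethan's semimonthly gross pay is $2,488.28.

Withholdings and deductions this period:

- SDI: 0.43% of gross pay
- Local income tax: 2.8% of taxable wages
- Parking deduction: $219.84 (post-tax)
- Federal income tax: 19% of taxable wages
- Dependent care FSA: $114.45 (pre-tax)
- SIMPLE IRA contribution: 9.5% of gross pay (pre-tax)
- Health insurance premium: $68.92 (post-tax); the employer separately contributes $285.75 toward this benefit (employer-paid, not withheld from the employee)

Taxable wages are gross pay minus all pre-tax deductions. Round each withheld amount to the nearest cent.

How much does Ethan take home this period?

Dependent care FSA: $114.45
SIMPLE IRA contribution: $2,488.28 × 0.095 = $236.39
Pre-tax total = $114.45 + $236.39 = $350.84
Taxable wages = $2,488.28 − $350.84 = $2,137.44
Local income tax: $2,137.44 × 0.028 = $59.85
Federal income tax: $2,137.44 × 0.19 = $406.11
SDI: $2,488.28 × 0.0043 = $10.70
Parking deduction: $219.84
Health insurance premium: $68.92
(Employer's $285.75 toward health insurance premium is not withheld from the employee.)
Total deductions = $114.45 + $236.39 + $59.85 + $406.11 + $10.70 + $219.84 + $68.92 = $1,116.26
Net pay = $2,488.28 − $1,116.26 = $1,372.02

$1,372.02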